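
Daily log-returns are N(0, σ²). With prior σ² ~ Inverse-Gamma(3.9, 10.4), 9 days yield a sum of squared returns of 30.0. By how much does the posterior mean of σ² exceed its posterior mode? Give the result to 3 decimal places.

Posterior: Inverse-Gamma(shape = 3.9+9/2 = 8.4, scale = 10.4+30.0/2 = 25.4).
Mode = β/(α+1) = 25.4/9.4 = 2.702.
Mean = β/(α−1) = 25.4/7.4 = 3.432.
Difference = 3.432 − 2.702 = 0.730.
Mean > mode: the posterior has a right tail.

0.730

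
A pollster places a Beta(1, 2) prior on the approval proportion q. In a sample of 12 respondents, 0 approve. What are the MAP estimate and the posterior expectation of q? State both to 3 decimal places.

Posterior: Beta(1+0, 2+12) = Beta(1, 14).
Since α = 1 ≤ 1 and β > 1, the Beta density is monotone decreasing on [0,1]; the mode is at 0.
Mean = 1/(1+14) = 0.067.

MAP estimate = 0.000, posterior expectation = 0.067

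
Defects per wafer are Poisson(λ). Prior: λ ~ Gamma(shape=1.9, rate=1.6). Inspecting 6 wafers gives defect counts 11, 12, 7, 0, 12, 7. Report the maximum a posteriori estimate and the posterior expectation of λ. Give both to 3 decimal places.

λ_MAP = 6.566, E[λ|data] = 6.697

Σ counts = 49. Posterior: Gamma(shape = 1.9+49 = 50.9, rate = 1.6+6 = 7.6).
Mode = (α−1)/β = 49.9/7.6 = 6.566.
Mean = α/β = 50.9/7.6 = 6.697.
The mean is pulled above the mode by the posterior's right skew.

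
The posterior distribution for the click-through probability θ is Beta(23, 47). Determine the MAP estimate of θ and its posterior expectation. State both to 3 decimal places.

Mode = (23−1)/(23+47−2) = 22/68 = 0.324.
Mean = 23/(23+47) = 23/70 = 0.329.
The posterior is right-skewed, so the mean exceeds the mode.

MAP = 0.324, posterior mean = 0.329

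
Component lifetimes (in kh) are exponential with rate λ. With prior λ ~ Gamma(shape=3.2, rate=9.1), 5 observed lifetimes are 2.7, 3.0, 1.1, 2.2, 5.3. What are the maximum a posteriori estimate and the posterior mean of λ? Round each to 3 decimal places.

λ_MAP = 0.308, E[λ|data] = 0.350

Σ times = 14.3. Posterior: Gamma(shape = 3.2+5 = 8.2, rate = 9.1+14.3 = 23.4).
Mode = (α−1)/β = 7.2/23.4 = 0.308.
Mean = α/β = 8.2/23.4 = 0.350.
The mean is pulled above the mode by the posterior's right skew.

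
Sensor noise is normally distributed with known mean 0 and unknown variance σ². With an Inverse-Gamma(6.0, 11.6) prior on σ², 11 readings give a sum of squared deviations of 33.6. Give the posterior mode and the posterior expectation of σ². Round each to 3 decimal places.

Posterior: Inverse-Gamma(shape = 6.0+11/2 = 11.5, scale = 11.6+33.6/2 = 28.4).
Mode = β/(α+1) = 28.4/12.5 = 2.272.
Mean = β/(α−1) = 28.4/10.5 = 2.705.

MAP = 2.272; posterior mean = 2.705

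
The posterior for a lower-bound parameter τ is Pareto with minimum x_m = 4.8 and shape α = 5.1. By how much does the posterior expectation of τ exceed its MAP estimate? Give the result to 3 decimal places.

1.171

The Pareto density is strictly decreasing on [x_m, ∞), so the mode is x_m = 4.800.
Mean = α·x_m/(α−1) = 5.1·4.8/4.1 = 5.971.
Difference = 5.971 − 4.800 = 1.171.
The mean is pulled above the mode by the posterior's right skew.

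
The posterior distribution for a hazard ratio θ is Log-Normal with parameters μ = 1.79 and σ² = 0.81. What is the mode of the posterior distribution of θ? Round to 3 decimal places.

Mode = exp(μ − σ²) = exp(0.98) = 2.664.
Mean = exp(μ + σ²/2) = exp(2.195) = 8.980.
This is the posterior mode — the MAP estimate.

2.664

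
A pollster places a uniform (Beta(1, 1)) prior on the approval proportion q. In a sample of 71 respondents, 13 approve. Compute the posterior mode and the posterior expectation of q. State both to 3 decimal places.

MAP = 0.183, posterior mean = 0.192

Posterior: Beta(1+13, 1+58) = Beta(14, 59).
Mode = (14−1)/(14+59−2) = 13/71 = 0.183.
With a flat prior the MAP equals the MLE, 13/71.
Mean = 14/(14+59) = 14/73 = 0.192.
The mean is pulled above the mode by the posterior's right skew.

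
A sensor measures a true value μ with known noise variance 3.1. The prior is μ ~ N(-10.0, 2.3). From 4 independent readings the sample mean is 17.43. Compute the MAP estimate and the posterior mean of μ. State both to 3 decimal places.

Posterior for μ is Normal. Precision-weighted mean: (1/2.3·-10.0 + 4/3.1·17.43) / (1/2.3 + 4/3.1) = 10.517.
A Normal posterior is symmetric, so mode = mean.

μ_MAP = 10.517, E[μ|data] = 10.517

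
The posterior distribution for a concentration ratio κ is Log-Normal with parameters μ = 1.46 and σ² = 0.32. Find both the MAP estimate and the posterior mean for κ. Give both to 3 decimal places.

MAP = 3.127, posterior mean = 5.053

Mode = exp(μ − σ²) = exp(1.14) = 3.127.
Mean = exp(μ + σ²/2) = exp(1.620) = 5.053.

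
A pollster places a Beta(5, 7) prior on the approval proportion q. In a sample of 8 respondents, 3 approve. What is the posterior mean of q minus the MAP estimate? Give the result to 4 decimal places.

Posterior: Beta(5+3, 7+5) = Beta(8, 12).
Mode = (8−1)/(8+12−2) = 7/18 = 0.3889.
Mean = 8/(8+12) = 8/20 = 0.4000.
Difference = 0.4000 − 0.3889 = 0.0111.

0.0111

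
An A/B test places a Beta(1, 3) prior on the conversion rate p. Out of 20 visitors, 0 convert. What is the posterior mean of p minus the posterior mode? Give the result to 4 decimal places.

0.0417

Posterior: Beta(1+0, 3+20) = Beta(1, 23).
Since α = 1 ≤ 1 and β > 1, the Beta density is monotone decreasing on [0,1]; the mode is at 0.
Mean = 1/(1+23) = 0.0417.
Difference = 0.0417 − 0.0000 = 0.0417.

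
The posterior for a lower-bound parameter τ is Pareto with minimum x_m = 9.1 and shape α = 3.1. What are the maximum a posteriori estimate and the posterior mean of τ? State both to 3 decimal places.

The Pareto density is strictly decreasing on [x_m, ∞), so the mode is x_m = 9.100.
Mean = α·x_m/(α−1) = 3.1·9.1/2.1 = 13.433.

MAP = 9.100, posterior mean = 13.433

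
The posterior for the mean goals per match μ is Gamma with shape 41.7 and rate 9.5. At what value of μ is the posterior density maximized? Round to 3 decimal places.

4.284

Mode = (α−1)/β = 40.7/9.5 = 4.284.
Mean = α/β = 41.7/9.5 = 4.389.
This is the posterior mode — the MAP estimate.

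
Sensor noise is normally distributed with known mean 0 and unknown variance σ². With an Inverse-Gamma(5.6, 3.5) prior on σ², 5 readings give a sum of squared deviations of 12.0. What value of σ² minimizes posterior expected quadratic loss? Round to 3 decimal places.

Posterior: Inverse-Gamma(shape = 5.6+5/2 = 8.1, scale = 3.5+12.0/2 = 9.5).
Mode = β/(α+1) = 9.5/9.1 = 1.044.
Mean = β/(α−1) = 9.5/7.1 = 1.338.
Quadratic loss ⇒ the optimal estimator is the posterior mean.

1.338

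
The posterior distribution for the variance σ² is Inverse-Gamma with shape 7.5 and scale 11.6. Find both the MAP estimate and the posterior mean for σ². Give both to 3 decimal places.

MAP estimate = 1.365, posterior mean = 1.785

Mode = β/(α+1) = 11.6/8.5 = 1.365.
Mean = β/(α−1) = 11.6/6.5 = 1.785.
Right-skewed posterior ⇒ mode < mean.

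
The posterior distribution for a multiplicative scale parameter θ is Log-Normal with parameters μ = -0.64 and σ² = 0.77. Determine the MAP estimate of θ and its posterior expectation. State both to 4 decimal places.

MAP = 0.2441, posterior mean = 0.7749

Mode = exp(μ − σ²) = exp(-1.41) = 0.2441.
Mean = exp(μ + σ²/2) = exp(-0.255) = 0.7749.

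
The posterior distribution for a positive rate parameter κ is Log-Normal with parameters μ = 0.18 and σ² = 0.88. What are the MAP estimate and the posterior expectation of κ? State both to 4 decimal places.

κ_MAP = 0.4966, E[κ|data] = 1.8589

Mode = exp(μ − σ²) = exp(-0.70) = 0.4966.
Mean = exp(μ + σ²/2) = exp(0.620) = 1.8589.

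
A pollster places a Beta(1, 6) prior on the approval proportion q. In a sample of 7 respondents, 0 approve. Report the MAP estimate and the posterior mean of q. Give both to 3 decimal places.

MAP = 0.000; posterior mean = 0.071

Posterior: Beta(1+0, 6+7) = Beta(1, 13).
Since α = 1 ≤ 1 and β > 1, the Beta density is monotone decreasing on [0,1]; the mode is at 0.
Mean = 1/(1+13) = 0.071.
The mean is pulled above the mode by the posterior's right skew.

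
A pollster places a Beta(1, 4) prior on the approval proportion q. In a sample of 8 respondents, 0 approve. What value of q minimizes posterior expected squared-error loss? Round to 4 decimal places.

Posterior: Beta(1+0, 4+8) = Beta(1, 12).
Since α = 1 ≤ 1 and β > 1, the Beta density is monotone decreasing on [0,1]; the mode is at 0.
Mean = 1/(1+12) = 0.0769.
Squared-error loss ⇒ the optimal estimator is the posterior mean.

0.0769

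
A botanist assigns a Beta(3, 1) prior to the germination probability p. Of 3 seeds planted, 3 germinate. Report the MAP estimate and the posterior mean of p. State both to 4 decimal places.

MAP = 1.0000, posterior mean = 0.8571

Posterior: Beta(3+3, 1+0) = Beta(6, 1).
Since β = 1 ≤ 1 and α > 1, the Beta density is monotone increasing on [0,1]; the mode is at 1.
Mean = 6/(6+1) = 0.8571.
The mean is pulled below the mode by the posterior's left skew.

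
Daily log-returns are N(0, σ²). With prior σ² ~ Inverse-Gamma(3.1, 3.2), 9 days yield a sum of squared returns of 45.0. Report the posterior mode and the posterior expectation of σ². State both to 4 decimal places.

posterior mode = 2.9884, posterior expectation = 3.8939

Posterior: Inverse-Gamma(shape = 3.1+9/2 = 7.6, scale = 3.2+45.0/2 = 25.7).
Mode = β/(α+1) = 25.7/8.6 = 2.9884.
Mean = β/(α−1) = 25.7/6.6 = 3.8939.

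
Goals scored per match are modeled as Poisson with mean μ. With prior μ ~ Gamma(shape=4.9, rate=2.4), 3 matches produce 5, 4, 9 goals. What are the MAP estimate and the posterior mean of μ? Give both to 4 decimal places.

MAP = 4.0556, posterior mean = 4.2407

Σ counts = 18. Posterior: Gamma(shape = 4.9+18 = 22.9, rate = 2.4+3 = 5.4).
Mode = (α−1)/β = 21.9/5.4 = 4.0556.
Mean = α/β = 22.9/5.4 = 4.2407.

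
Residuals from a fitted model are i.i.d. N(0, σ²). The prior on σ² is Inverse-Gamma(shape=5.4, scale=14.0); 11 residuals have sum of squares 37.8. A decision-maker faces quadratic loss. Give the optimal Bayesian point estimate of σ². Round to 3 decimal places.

3.323

Posterior: Inverse-Gamma(shape = 5.4+11/2 = 10.9, scale = 14.0+37.8/2 = 32.9).
Mode = β/(α+1) = 32.9/11.9 = 2.765.
Mean = β/(α−1) = 32.9/9.9 = 3.323.
Quadratic loss ⇒ the optimal estimator is the posterior mean.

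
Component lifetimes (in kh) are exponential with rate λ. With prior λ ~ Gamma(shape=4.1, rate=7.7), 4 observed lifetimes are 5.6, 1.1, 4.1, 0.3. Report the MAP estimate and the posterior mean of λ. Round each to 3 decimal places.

Σ times = 11.1. Posterior: Gamma(shape = 4.1+4 = 8.1, rate = 7.7+11.1 = 18.8).
Mode = (α−1)/β = 7.1/18.8 = 0.378.
Mean = α/β = 8.1/18.8 = 0.431.
Right-skewed posterior ⇒ mode < mean.

λ_MAP = 0.378, E[λ|data] = 0.431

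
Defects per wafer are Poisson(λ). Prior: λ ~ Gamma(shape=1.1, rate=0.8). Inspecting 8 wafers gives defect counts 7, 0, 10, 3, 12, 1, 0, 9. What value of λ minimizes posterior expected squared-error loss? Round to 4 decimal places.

4.8977

Σ counts = 42. Posterior: Gamma(shape = 1.1+42 = 43.1, rate = 0.8+8 = 8.8).
Mode = (α−1)/β = 42.1/8.8 = 4.7841.
Mean = α/β = 43.1/8.8 = 4.8977.
Squared-error loss ⇒ the optimal estimator is the posterior mean.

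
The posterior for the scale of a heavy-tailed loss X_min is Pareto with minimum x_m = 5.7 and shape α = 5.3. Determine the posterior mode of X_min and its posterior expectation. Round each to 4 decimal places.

The Pareto density is strictly decreasing on [x_m, ∞), so the mode is x_m = 5.7000.
Mean = α·x_m/(α−1) = 5.3·5.7/4.3 = 7.0256.

MAP = 5.7000; posterior mean = 7.0256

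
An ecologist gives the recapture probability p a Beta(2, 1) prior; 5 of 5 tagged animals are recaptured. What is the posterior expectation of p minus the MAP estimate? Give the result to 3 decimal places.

Posterior: Beta(2+5, 1+0) = Beta(7, 1).
Since β = 1 ≤ 1 and α > 1, the Beta density is monotone increasing on [0,1]; the mode is at 1.
Mean = 7/(7+1) = 0.875.
Difference = 0.875 − 1.000 = -0.125.
The posterior is left-skewed, so the mode exceeds the mean.

-0.125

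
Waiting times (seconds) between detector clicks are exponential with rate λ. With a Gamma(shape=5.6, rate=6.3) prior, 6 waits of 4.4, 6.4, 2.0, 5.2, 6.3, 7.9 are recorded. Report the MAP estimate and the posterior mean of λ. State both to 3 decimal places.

MAP = 0.275; posterior mean = 0.301

Σ times = 32.2. Posterior: Gamma(shape = 5.6+6 = 11.6, rate = 6.3+32.2 = 38.5).
Mode = (α−1)/β = 10.6/38.5 = 0.275.
Mean = α/β = 11.6/38.5 = 0.301.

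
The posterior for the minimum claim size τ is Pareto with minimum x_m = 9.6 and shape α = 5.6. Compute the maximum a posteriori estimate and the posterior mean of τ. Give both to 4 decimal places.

MAP: 9.6000. Posterior mean: 11.6870.

The Pareto density is strictly decreasing on [x_m, ∞), so the mode is x_m = 9.6000.
Mean = α·x_m/(α−1) = 5.6·9.6/4.6 = 11.6870.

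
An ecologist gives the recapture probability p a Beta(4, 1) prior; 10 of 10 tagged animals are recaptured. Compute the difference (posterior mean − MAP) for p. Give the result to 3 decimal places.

-0.067

Posterior: Beta(4+10, 1+0) = Beta(14, 1).
Since β = 1 ≤ 1 and α > 1, the Beta density is monotone increasing on [0,1]; the mode is at 1.
Mean = 14/(14+1) = 0.933.
Difference = 0.933 − 1.000 = -0.067.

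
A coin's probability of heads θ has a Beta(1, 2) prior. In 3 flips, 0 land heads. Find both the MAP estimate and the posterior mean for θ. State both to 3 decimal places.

θ_MAP = 0.000, E[θ|data] = 0.167

Posterior: Beta(1+0, 2+3) = Beta(1, 5).
Since α = 1 ≤ 1 and β > 1, the Beta density is monotone decreasing on [0,1]; the mode is at 0.
Mean = 1/(1+5) = 0.167.
The mean is pulled above the mode by the posterior's right skew.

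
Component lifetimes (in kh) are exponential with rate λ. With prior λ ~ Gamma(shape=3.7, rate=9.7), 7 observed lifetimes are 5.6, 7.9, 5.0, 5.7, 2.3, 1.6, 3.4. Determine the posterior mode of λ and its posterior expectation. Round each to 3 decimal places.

MAP = 0.235; posterior mean = 0.260

Σ times = 31.5. Posterior: Gamma(shape = 3.7+7 = 10.7, rate = 9.7+31.5 = 41.2).
Mode = (α−1)/β = 9.7/41.2 = 0.235.
Mean = α/β = 10.7/41.2 = 0.260.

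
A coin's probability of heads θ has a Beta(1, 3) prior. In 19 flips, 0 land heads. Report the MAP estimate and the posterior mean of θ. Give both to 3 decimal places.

θ_MAP = 0.000, E[θ|data] = 0.043

Posterior: Beta(1+0, 3+19) = Beta(1, 22).
Since α = 1 ≤ 1 and β > 1, the Beta density is monotone decreasing on [0,1]; the mode is at 0.
Mean = 1/(1+22) = 0.043.
The mean is pulled above the mode by the posterior's right skew.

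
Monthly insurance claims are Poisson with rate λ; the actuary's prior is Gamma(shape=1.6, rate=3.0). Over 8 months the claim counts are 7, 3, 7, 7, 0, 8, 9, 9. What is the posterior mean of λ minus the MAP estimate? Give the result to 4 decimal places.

Σ counts = 50. Posterior: Gamma(shape = 1.6+50 = 51.6, rate = 3.0+8 = 11.0).
Mode = (α−1)/β = 50.6/11.0 = 4.6000.
Mean = α/β = 51.6/11.0 = 4.6909.
Difference = 4.6909 − 4.6000 = 0.0909.
Mean > mode: the posterior has a right tail.

0.0909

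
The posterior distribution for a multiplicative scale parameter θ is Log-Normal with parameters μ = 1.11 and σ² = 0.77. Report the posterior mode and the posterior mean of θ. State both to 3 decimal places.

θ_MAP = 1.405, E[θ|data] = 4.459

Mode = exp(μ − σ²) = exp(0.34) = 1.405.
Mean = exp(μ + σ²/2) = exp(1.495) = 4.459.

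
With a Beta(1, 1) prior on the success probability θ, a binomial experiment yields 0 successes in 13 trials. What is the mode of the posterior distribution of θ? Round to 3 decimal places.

0.000

Posterior: Beta(1+0, 1+13) = Beta(1, 14).
Since α = 1 ≤ 1 and β > 1, the Beta density is monotone decreasing on [0,1]; the mode is at 0.
Mean = 1/(1+14) = 0.067.
This is the posterior mode — the MAP estimate.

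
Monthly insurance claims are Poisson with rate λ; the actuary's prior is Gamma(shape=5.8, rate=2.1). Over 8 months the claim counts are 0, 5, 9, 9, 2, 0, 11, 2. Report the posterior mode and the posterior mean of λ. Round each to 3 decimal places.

Σ counts = 38. Posterior: Gamma(shape = 5.8+38 = 43.8, rate = 2.1+8 = 10.1).
Mode = (α−1)/β = 42.8/10.1 = 4.238.
Mean = α/β = 43.8/10.1 = 4.337.

posterior mode = 4.238, posterior mean = 4.337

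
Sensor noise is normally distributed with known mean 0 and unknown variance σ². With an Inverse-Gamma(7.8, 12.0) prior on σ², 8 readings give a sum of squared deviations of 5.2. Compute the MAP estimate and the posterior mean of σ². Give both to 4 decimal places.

Posterior: Inverse-Gamma(shape = 7.8+8/2 = 11.8, scale = 12.0+5.2/2 = 14.6).
Mode = β/(α+1) = 14.6/12.8 = 1.1406.
Mean = β/(α−1) = 14.6/10.8 = 1.3519.
Right-skewed posterior ⇒ mode < mean.

MAP = 1.1406; posterior mean = 1.3519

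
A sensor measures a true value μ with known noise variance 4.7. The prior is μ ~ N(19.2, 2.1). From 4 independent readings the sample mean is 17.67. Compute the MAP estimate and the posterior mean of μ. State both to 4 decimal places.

Posterior for μ is Normal. Precision-weighted mean: (1/2.1·19.2 + 4/4.7·17.67) / (1/2.1 + 4/4.7) = 18.2189.
A Normal posterior is symmetric, so mode = mean.

MAP: 18.2189. Posterior mean: 18.2189.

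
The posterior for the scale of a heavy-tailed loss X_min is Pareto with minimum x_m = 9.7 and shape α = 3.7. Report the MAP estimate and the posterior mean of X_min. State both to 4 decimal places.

The Pareto density is strictly decreasing on [x_m, ∞), so the mode is x_m = 9.7000.
Mean = α·x_m/(α−1) = 3.7·9.7/2.7 = 13.2926.

X_min_MAP = 9.7000, E[X_min|data] = 13.2926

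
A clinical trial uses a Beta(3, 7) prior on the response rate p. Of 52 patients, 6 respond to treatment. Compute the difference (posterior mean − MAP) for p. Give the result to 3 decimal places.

0.012

Posterior: Beta(3+6, 7+46) = Beta(9, 53).
Mode = (9−1)/(9+53−2) = 8/60 = 0.133.
Mean = 9/(9+53) = 9/62 = 0.145.
Difference = 0.145 − 0.133 = 0.012.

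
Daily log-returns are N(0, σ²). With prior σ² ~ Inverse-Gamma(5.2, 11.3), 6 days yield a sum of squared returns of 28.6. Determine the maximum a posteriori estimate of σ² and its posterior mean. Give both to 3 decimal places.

maximum a posteriori estimate = 2.783, posterior mean = 3.556

Posterior: Inverse-Gamma(shape = 5.2+6/2 = 8.2, scale = 11.3+28.6/2 = 25.6).
Mode = β/(α+1) = 25.6/9.2 = 2.783.
Mean = β/(α−1) = 25.6/7.2 = 3.556.
The mean is pulled above the mode by the posterior's right skew.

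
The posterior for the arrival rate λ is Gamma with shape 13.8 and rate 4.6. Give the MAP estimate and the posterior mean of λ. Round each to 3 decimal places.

Mode = (α−1)/β = 12.8/4.6 = 2.783.
Mean = α/β = 13.8/4.6 = 3.000.
The posterior is right-skewed, so the mean exceeds the mode.

MAP = 2.783; posterior mean = 3.000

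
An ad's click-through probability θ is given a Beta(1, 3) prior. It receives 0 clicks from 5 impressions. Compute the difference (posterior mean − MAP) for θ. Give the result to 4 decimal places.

0.1111

Posterior: Beta(1+0, 3+5) = Beta(1, 8).
Since α = 1 ≤ 1 and β > 1, the Beta density is monotone decreasing on [0,1]; the mode is at 0.
Mean = 1/(1+8) = 0.1111.
Difference = 0.1111 − 0.0000 = 0.1111.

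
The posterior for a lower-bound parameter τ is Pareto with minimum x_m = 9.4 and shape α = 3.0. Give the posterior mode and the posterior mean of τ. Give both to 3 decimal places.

The Pareto density is strictly decreasing on [x_m, ∞), so the mode is x_m = 9.400.
Mean = α·x_m/(α−1) = 3.0·9.4/2.0 = 14.100.

posterior mode = 9.400, posterior mean = 14.100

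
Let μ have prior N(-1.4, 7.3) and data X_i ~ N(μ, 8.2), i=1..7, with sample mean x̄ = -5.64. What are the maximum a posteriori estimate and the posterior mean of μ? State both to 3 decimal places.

Posterior for μ is Normal. Precision-weighted mean: (1/7.3·-1.4 + 7/8.2·-5.64) / (1/7.3 + 7/8.2) = -5.054.
A Normal posterior is symmetric, so mode = mean.

maximum a posteriori estimate = -5.054, posterior mean = -5.054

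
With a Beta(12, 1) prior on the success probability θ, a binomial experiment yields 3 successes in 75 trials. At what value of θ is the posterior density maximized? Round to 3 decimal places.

Posterior: Beta(12+3, 1+72) = Beta(15, 73).
Mode = (15−1)/(15+73−2) = 14/86 = 0.163.
Mean = 15/(15+73) = 15/88 = 0.170.
This is the posterior mode — the MAP estimate.

0.163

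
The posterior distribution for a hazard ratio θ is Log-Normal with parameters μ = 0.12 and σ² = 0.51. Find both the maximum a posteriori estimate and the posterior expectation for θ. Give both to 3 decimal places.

MAP = 0.677; posterior mean = 1.455

Mode = exp(μ − σ²) = exp(-0.39) = 0.677.
Mean = exp(μ + σ²/2) = exp(0.375) = 1.455.
The posterior is right-skewed, so the mean exceeds the mode.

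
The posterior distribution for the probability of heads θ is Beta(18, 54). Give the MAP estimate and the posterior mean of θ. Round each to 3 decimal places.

MAP estimate = 0.243, posterior mean = 0.250

Mode = (18−1)/(18+54−2) = 17/70 = 0.243.
Mean = 18/(18+54) = 18/72 = 0.250.
The posterior is right-skewed, so the mean exceeds the mode.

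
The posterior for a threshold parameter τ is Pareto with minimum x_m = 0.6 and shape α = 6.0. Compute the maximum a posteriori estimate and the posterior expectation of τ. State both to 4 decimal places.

MAP: 0.6000. Posterior mean: 0.7200.

The Pareto density is strictly decreasing on [x_m, ∞), so the mode is x_m = 0.6000.
Mean = α·x_m/(α−1) = 6.0·0.6/5.0 = 0.7200.
The mean is pulled above the mode by the posterior's right skew.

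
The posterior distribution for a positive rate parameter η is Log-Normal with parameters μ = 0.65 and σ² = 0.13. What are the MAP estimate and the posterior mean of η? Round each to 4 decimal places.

MAP estimate = 1.6820, posterior mean = 2.0442

Mode = exp(μ − σ²) = exp(0.52) = 1.6820.
Mean = exp(μ + σ²/2) = exp(0.715) = 2.0442.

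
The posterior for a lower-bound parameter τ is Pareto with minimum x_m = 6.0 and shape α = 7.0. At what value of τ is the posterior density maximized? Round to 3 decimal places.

6.000

The Pareto density is strictly decreasing on [x_m, ∞), so the mode is x_m = 6.000.
Mean = α·x_m/(α−1) = 7.0·6.0/6.0 = 7.000.
This is the posterior mode — the MAP estimate.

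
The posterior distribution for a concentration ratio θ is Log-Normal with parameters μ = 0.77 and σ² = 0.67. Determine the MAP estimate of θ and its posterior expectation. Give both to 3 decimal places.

MAP estimate = 1.105, posterior expectation = 3.019

Mode = exp(μ − σ²) = exp(0.10) = 1.105.
Mean = exp(μ + σ²/2) = exp(1.105) = 3.019.
Mean > mode: the posterior has a right tail.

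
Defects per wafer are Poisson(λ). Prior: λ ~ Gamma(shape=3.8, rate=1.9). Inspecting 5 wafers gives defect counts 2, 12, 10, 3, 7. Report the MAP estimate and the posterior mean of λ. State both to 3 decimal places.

Σ counts = 34. Posterior: Gamma(shape = 3.8+34 = 37.8, rate = 1.9+5 = 6.9).
Mode = (α−1)/β = 36.8/6.9 = 5.333.
Mean = α/β = 37.8/6.9 = 5.478.
Right-skewed posterior ⇒ mode < mean.

MAP = 5.333, posterior mean = 5.478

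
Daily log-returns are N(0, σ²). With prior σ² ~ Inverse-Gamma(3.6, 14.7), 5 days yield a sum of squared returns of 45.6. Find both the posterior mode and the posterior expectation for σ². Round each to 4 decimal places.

MAP = 5.2817, posterior mean = 7.3529

Posterior: Inverse-Gamma(shape = 3.6+5/2 = 6.1, scale = 14.7+45.6/2 = 37.5).
Mode = β/(α+1) = 37.5/7.1 = 5.2817.
Mean = β/(α−1) = 37.5/5.1 = 7.3529.
Mean > mode: the posterior has a right tail.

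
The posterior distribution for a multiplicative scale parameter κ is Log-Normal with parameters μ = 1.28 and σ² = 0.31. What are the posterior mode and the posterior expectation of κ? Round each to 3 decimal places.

Mode = exp(μ − σ²) = exp(0.97) = 2.638.
Mean = exp(μ + σ²/2) = exp(1.435) = 4.200.
The mean is pulled above the mode by the posterior's right skew.

κ_MAP = 2.638, E[κ|data] = 4.200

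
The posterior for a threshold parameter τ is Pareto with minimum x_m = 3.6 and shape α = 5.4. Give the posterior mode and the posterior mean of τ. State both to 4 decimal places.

posterior mode = 3.6000, posterior mean = 4.4182

The Pareto density is strictly decreasing on [x_m, ∞), so the mode is x_m = 3.6000.
Mean = α·x_m/(α−1) = 5.4·3.6/4.4 = 4.4182.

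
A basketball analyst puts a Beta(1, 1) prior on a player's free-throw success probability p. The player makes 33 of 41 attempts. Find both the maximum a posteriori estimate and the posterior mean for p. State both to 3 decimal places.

MAP = 0.805; posterior mean = 0.791

Posterior: Beta(1+33, 1+8) = Beta(34, 9).
Mode = (34−1)/(34+9−2) = 33/41 = 0.805.
With a flat prior the MAP equals the MLE, 33/41.
Mean = 34/(34+9) = 34/43 = 0.791.
Mode > mean: the posterior has a left tail.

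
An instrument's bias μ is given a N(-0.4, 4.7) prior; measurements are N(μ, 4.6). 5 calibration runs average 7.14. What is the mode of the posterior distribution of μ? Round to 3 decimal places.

5.906

Posterior for μ is Normal. Precision-weighted mean: (1/4.7·-0.4 + 5/4.6·7.14) / (1/4.7 + 5/4.6) = 5.906.
A Normal posterior is symmetric, so mode = mean.
This is the posterior mode — the MAP estimate.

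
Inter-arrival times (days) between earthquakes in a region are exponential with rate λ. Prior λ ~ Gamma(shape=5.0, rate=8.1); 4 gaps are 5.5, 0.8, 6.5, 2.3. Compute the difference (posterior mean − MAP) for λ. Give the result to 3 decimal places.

0.043

Σ times = 15.1. Posterior: Gamma(shape = 5.0+4 = 9.0, rate = 8.1+15.1 = 23.2).
Mode = (α−1)/β = 8.0/23.2 = 0.345.
Mean = α/β = 9.0/23.2 = 0.388.
Difference = 0.388 − 0.345 = 0.043.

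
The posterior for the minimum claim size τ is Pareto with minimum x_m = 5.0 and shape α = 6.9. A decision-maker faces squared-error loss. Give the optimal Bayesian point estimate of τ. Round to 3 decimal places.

5.847

The Pareto density is strictly decreasing on [x_m, ∞), so the mode is x_m = 5.000.
Mean = α·x_m/(α−1) = 6.9·5.0/5.9 = 5.847.
Squared-error loss ⇒ the optimal estimator is the posterior mean.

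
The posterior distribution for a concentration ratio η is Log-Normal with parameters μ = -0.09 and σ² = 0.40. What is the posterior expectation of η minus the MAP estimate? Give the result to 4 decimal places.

Mode = exp(μ − σ²) = exp(-0.49) = 0.6126.
Mean = exp(μ + σ²/2) = exp(0.110) = 1.1163.
Difference = 1.1163 − 0.6126 = 0.5037.
Right-skewed posterior ⇒ mode < mean.

0.5037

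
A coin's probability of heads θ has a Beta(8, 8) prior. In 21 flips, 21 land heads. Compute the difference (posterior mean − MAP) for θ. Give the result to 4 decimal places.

-0.0162

Posterior: Beta(8+21, 8+0) = Beta(29, 8).
Mode = (29−1)/(29+8−2) = 28/35 = 0.8000.
Mean = 29/(29+8) = 29/37 = 0.7838.
Difference = 0.7838 − 0.8000 = -0.0162.
The posterior is left-skewed, so the mode exceeds the mean.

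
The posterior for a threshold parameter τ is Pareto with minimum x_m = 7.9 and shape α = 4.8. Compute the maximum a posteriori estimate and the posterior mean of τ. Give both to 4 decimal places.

MAP: 7.9000. Posterior mean: 9.9789.

The Pareto density is strictly decreasing on [x_m, ∞), so the mode is x_m = 7.9000.
Mean = α·x_m/(α−1) = 4.8·7.9/3.8 = 9.9789.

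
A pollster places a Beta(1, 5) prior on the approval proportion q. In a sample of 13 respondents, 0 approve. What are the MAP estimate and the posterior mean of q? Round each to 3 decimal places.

MAP = 0.000; posterior mean = 0.053

Posterior: Beta(1+0, 5+13) = Beta(1, 18).
Since α = 1 ≤ 1 and β > 1, the Beta density is monotone decreasing on [0,1]; the mode is at 0.
Mean = 1/(1+18) = 0.053.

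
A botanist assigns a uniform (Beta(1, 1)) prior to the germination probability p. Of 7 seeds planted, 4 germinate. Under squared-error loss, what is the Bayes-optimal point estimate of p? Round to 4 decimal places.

0.5556

Posterior: Beta(1+4, 1+3) = Beta(5, 4).
Mode = (5−1)/(5+4−2) = 4/7 = 0.5714.
With a flat prior the MAP equals the MLE, 4/7.
Mean = 5/(5+4) = 5/9 = 0.5556.
Squared-error loss ⇒ the optimal estimator is the posterior mean.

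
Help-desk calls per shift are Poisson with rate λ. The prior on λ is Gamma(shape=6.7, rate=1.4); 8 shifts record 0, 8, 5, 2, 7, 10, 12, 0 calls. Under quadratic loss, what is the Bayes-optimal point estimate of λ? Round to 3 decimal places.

Σ counts = 44. Posterior: Gamma(shape = 6.7+44 = 50.7, rate = 1.4+8 = 9.4).
Mode = (α−1)/β = 49.7/9.4 = 5.287.
Mean = α/β = 50.7/9.4 = 5.394.
Quadratic loss ⇒ the optimal estimator is the posterior mean.

5.394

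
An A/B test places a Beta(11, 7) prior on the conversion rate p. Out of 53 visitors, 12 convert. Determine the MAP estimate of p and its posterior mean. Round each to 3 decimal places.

MAP estimate = 0.319, posterior mean = 0.324

Posterior: Beta(11+12, 7+41) = Beta(23, 48).
Mode = (23−1)/(23+48−2) = 22/69 = 0.319.
Mean = 23/(23+48) = 23/71 = 0.324.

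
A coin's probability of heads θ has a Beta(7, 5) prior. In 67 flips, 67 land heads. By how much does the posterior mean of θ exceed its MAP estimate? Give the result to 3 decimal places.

Posterior: Beta(7+67, 5+0) = Beta(74, 5).
Mode = (74−1)/(74+5−2) = 73/77 = 0.948.
Mean = 74/(74+5) = 74/79 = 0.937.
Difference = 0.937 − 0.948 = -0.011.
The posterior is left-skewed, so the mode exceeds the mean.

-0.011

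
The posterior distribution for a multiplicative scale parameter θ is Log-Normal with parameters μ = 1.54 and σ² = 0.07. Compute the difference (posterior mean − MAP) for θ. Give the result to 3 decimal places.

0.482

Mode = exp(μ − σ²) = exp(1.47) = 4.349.
Mean = exp(μ + σ²/2) = exp(1.575) = 4.831.
Difference = 4.831 − 4.349 = 0.482.
Mean > mode: the posterior has a right tail.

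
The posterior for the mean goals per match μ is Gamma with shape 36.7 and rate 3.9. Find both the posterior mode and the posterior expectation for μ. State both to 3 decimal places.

MAP: 9.154. Posterior mean: 9.410.

Mode = (α−1)/β = 35.7/3.9 = 9.154.
Mean = α/β = 36.7/3.9 = 9.410.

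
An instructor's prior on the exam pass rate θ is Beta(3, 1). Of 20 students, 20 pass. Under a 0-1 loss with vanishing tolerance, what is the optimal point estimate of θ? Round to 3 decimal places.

1.000

Posterior: Beta(3+20, 1+0) = Beta(23, 1).
Since β = 1 ≤ 1 and α > 1, the Beta density is monotone increasing on [0,1]; the mode is at 1.
Mean = 23/(23+1) = 0.958.
This is the posterior mode — the MAP estimate.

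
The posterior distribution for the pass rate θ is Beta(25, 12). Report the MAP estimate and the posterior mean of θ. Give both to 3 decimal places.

MAP: 0.686. Posterior mean: 0.676.

Mode = (25−1)/(25+12−2) = 24/35 = 0.686.
Mean = 25/(25+12) = 25/37 = 0.676.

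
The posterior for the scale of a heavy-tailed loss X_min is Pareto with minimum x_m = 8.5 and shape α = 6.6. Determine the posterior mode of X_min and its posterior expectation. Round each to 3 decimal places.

posterior mode = 8.500, posterior expectation = 10.018

The Pareto density is strictly decreasing on [x_m, ∞), so the mode is x_m = 8.500.
Mean = α·x_m/(α−1) = 6.6·8.5/5.6 = 10.018.
The mean is pulled above the mode by the posterior's right skew.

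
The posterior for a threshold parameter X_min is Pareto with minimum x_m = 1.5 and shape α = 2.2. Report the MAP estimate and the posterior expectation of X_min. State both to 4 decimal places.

MAP = 1.5000; posterior mean = 2.7500

The Pareto density is strictly decreasing on [x_m, ∞), so the mode is x_m = 1.5000.
Mean = α·x_m/(α−1) = 2.2·1.5/1.2 = 2.7500.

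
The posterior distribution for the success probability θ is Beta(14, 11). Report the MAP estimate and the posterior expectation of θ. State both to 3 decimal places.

Mode = (14−1)/(14+11−2) = 13/23 = 0.565.
Mean = 14/(14+11) = 14/25 = 0.560.

MAP = 0.565; posterior mean = 0.560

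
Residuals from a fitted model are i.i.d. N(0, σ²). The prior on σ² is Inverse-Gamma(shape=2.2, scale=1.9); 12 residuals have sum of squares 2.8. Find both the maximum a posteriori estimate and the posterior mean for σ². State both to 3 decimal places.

Posterior: Inverse-Gamma(shape = 2.2+12/2 = 8.2, scale = 1.9+2.8/2 = 3.3).
Mode = β/(α+1) = 3.3/9.2 = 0.359.
Mean = β/(α−1) = 3.3/7.2 = 0.458.

maximum a posteriori estimate = 0.359, posterior mean = 0.458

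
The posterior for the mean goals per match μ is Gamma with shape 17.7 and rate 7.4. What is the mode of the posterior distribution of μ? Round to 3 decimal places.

Mode = (α−1)/β = 16.7/7.4 = 2.257.
Mean = α/β = 17.7/7.4 = 2.392.
This is the posterior mode — the MAP estimate.

2.257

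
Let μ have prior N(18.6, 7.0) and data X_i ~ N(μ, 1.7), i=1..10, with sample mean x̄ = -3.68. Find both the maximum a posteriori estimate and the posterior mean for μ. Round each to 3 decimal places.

μ_MAP = -3.152, E[μ|data] = -3.152

Posterior for μ is Normal. Precision-weighted mean: (1/7.0·18.6 + 10/1.7·-3.68) / (1/7.0 + 10/1.7) = -3.152.
A Normal posterior is symmetric, so mode = mean.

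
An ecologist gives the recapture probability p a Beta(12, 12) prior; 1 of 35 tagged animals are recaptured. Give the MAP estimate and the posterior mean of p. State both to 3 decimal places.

Posterior: Beta(12+1, 12+34) = Beta(13, 46).
Mode = (13−1)/(13+46−2) = 12/57 = 0.211.
Mean = 13/(13+46) = 13/59 = 0.220.

MAP: 0.211. Posterior mean: 0.220.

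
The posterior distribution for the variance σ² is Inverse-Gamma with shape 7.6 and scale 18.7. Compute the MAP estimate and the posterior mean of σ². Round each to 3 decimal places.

Mode = β/(α+1) = 18.7/8.6 = 2.174.
Mean = β/(α−1) = 18.7/6.6 = 2.833.

MAP = 2.174; posterior mean = 2.833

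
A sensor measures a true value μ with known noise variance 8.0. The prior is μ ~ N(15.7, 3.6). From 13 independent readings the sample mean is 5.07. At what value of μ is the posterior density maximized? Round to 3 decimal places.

6.622

Posterior for μ is Normal. Precision-weighted mean: (1/3.6·15.7 + 13/8.0·5.07) / (1/3.6 + 13/8.0) = 6.622.
A Normal posterior is symmetric, so mode = mean.
This is the posterior mode — the MAP estimate.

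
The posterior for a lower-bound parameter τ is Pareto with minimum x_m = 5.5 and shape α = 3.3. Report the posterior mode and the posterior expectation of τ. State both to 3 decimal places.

MAP: 5.500. Posterior mean: 7.891.

The Pareto density is strictly decreasing on [x_m, ∞), so the mode is x_m = 5.500.
Mean = α·x_m/(α−1) = 3.3·5.5/2.3 = 7.891.
The posterior is right-skewed, so the mean exceeds the mode.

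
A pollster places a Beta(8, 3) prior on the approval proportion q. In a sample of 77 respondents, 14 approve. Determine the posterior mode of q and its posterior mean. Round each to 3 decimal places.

q_MAP = 0.244, E[q|data] = 0.250

Posterior: Beta(8+14, 3+63) = Beta(22, 66).
Mode = (22−1)/(22+66−2) = 21/86 = 0.244.
Mean = 22/(22+66) = 22/88 = 0.250.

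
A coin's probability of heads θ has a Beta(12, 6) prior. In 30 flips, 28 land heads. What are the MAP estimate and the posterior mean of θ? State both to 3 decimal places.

Posterior: Beta(12+28, 6+2) = Beta(40, 8).
Mode = (40−1)/(40+8−2) = 39/46 = 0.848.
Mean = 40/(40+8) = 40/48 = 0.833.

MAP = 0.848; posterior mean = 0.833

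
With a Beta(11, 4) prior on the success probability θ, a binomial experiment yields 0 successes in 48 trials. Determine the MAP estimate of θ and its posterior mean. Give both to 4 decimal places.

Posterior: Beta(11+0, 4+48) = Beta(11, 52).
Mode = (11−1)/(11+52−2) = 10/61 = 0.1639.
Mean = 11/(11+52) = 11/63 = 0.1746.

MAP = 0.1639, posterior mean = 0.1746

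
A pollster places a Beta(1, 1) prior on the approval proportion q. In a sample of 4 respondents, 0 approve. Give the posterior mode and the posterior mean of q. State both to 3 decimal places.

q_MAP = 0.000, E[q|data] = 0.167

Posterior: Beta(1+0, 1+4) = Beta(1, 5).
Since α = 1 ≤ 1 and β > 1, the Beta density is monotone decreasing on [0,1]; the mode is at 0.
Mean = 1/(1+5) = 0.167.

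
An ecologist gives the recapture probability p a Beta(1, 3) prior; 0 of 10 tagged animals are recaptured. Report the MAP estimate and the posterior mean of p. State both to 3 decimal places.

Posterior: Beta(1+0, 3+10) = Beta(1, 13).
Since α = 1 ≤ 1 and β > 1, the Beta density is monotone decreasing on [0,1]; the mode is at 0.
Mean = 1/(1+13) = 0.071.
Mean > mode: the posterior has a right tail.

MAP: 0.000. Posterior mean: 0.071.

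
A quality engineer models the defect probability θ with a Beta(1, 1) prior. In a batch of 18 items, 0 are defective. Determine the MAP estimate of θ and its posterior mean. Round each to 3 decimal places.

Posterior: Beta(1+0, 1+18) = Beta(1, 19).
Since α = 1 ≤ 1 and β > 1, the Beta density is monotone decreasing on [0,1]; the mode is at 0.
Mean = 1/(1+19) = 0.050.

θ_MAP = 0.000, E[θ|data] = 0.050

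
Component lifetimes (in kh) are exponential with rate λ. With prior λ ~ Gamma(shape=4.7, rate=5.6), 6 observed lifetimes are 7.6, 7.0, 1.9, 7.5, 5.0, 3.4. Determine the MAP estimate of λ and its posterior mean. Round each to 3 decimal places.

MAP estimate = 0.255, posterior mean = 0.282

Σ times = 32.4. Posterior: Gamma(shape = 4.7+6 = 10.7, rate = 5.6+32.4 = 38.0).
Mode = (α−1)/β = 9.7/38.0 = 0.255.
Mean = α/β = 10.7/38.0 = 0.282.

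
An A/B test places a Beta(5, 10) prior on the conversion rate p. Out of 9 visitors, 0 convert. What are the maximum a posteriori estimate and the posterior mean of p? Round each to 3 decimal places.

Posterior: Beta(5+0, 10+9) = Beta(5, 19).
Mode = (5−1)/(5+19−2) = 4/22 = 0.182.
Mean = 5/(5+19) = 5/24 = 0.208.

maximum a posteriori estimate = 0.182, posterior mean = 0.208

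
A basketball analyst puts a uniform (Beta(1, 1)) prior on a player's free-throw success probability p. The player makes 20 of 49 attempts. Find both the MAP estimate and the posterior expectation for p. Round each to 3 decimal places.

MAP = 0.408; posterior mean = 0.412

Posterior: Beta(1+20, 1+29) = Beta(21, 30).
Mode = (21−1)/(21+30−2) = 20/49 = 0.408.
With a flat prior the MAP equals the MLE, 20/49.
Mean = 21/(21+30) = 21/51 = 0.412.
Mean > mode: the posterior has a right tail.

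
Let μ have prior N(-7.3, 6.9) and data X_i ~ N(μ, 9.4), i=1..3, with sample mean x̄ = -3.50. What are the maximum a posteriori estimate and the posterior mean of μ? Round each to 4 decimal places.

MAP: -4.6867. Posterior mean: -4.6867.

Posterior for μ is Normal. Precision-weighted mean: (1/6.9·-7.3 + 3/9.4·-3.50) / (1/6.9 + 3/9.4) = -4.6867.
A Normal posterior is symmetric, so mode = mean.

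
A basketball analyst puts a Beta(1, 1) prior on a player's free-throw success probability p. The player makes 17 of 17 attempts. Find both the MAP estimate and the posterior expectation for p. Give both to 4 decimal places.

MAP estimate = 1.0000, posterior expectation = 0.9474

Posterior: Beta(1+17, 1+0) = Beta(18, 1).
Since β = 1 ≤ 1 and α > 1, the Beta density is monotone increasing on [0,1]; the mode is at 1.
Mean = 18/(18+1) = 0.9474.
Mode > mean: the posterior has a left tail.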